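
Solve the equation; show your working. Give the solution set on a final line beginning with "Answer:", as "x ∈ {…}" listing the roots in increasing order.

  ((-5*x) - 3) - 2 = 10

Step 1. [((-5*x) - 3) - 2 = 10] 2 comes off first (add 2), so sub: (-5*x) - 3 = 12.
Step 2. [(-5*x) - 3 = 12] -3 is outermost — add 3 both sides, so sub: -5*x = 15.
Step 3. [-5*x = 15] leading coefficient -5: divide by -5 ⇒ div: x = -3.

Answer: x ∈ {-3}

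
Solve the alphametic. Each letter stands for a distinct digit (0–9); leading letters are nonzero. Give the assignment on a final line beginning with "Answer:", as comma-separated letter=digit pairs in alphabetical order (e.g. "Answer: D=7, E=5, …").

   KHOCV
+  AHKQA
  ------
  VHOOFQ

Step 1. [col 1: V + A ≡ Q (mod 10)] column 1 (V + A ≡ Q (mod 10), carry-in 0) doesn't pin A yet; pick A=3 and continue, so A=3.
Step 2. [col 1: V + A ≡ Q (mod 10)] column 1 (V + A ≡ Q (mod 10), carry-in 0) doesn't pin V yet; pick V=1 and continue ⇒ V=1.
Step 3. [col 1: V + A ≡ Q (mod 10)] from column 1 (V=1, A=3, carry-in 0, digits 1,3 already taken and all letters distinct): Q must equal 4. So Q=4.
Step 4. [col 2: C + Q ≡ F (mod 10)] F=0 is one option consistent with column 2 (C + Q ≡ F (mod 10), carry-in 0) — take it. So F=0.
Step 5. [col 2: C + Q ≡ F (mod 10)] in column 2 we have C+Q≡F with carry-in 0; given Q=4, F=0 and digits 0,1,3,4 already taken and all letters distinct, that pins C to 6, so C=6.
Step 6. [col 3: O + K ≡ O (mod 10)] column 3 reads O+K+carry(1)=O with nothing yet; with digits 0,1,3,4,6 already taken and all letters distinct, the only value for K is 9, so K=9.
Step 7. [col 3: O + K ≡ O (mod 10)] several values work for O in column 3 (O + K ≡ O (mod 10), carry-in 1); try O=5, so O=5.
Step 8. [col 4: H + H ≡ O (mod 10)] H=2 is one option consistent with column 4 (H + H ≡ O (mod 10), carry-in 1) — take it. So H=2.

Answer: A=3, C=6, F=0, H=2, K=9, O=5, Q=4, V=1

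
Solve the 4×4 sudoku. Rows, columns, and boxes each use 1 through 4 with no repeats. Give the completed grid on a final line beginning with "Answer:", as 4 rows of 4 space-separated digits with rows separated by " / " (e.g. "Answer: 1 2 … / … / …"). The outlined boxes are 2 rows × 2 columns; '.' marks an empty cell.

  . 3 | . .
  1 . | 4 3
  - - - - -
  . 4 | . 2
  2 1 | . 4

Step 1. [r3c3∈{1,3}] in row 3, 1 fits only at r3c3. So r3c3=1.
Step 2. [r1c1∈{4}] r1c1 has the single candidate 4 ⇒ r1c1=4.
Step 3. [r2c2∈{2}] only 2 remains possible at r2c2, so r2c2=2.
Step 4. [r1c3∈{2}] r1c3's peers cover all but 2 ⇒ r1c3=2.
Step 5. [r4c3∈{3}] only 3 remains possible at r4c3, so r4c3=3.
Step 6. [r1c4∈{1}] r1c4 is down to just 1. So r1c4=1.
Step 7. [r3c1∈{3}] r3c1's peers cover all but 3, so r3c1=3.

Answer: 4 3 2 1 / 1 2 4 3 / 3 4 1 2 / 2 1 3 4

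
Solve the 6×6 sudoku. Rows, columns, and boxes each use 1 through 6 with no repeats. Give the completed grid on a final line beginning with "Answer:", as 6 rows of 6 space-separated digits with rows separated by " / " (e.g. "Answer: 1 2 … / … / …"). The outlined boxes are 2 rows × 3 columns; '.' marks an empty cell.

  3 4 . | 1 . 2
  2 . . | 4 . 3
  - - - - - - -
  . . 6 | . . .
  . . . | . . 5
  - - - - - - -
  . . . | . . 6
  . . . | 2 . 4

Step 1. [r5c4∈{3,5}] 5 has one home in col 4: r5c4, so r5c4=5.
Step 2. [r3c4∈{3}] r3c4's peers cover all but 3. So r3c4=3.
Step 3. [r3c6∈{1}] r3c6 has the single candidate 1. So r3c6=1.
Step 4. [r2c2∈{1,5,6}] r2c2 is the only open cell in box 1 admitting 6, so r2c2=6.
Step 5. [r2c3∈{1,5}] r2c3 is the only open cell in row 2 admitting 1, so r2c3=1.
Step 6. [r6c1∈{1,5,6}] r6c1 is the only open cell in row 6 admitting 6 ⇒ r6c1=6.
Step 7. [r1c3∈{5}] r1c3 is down to just 5 ⇒ r1c3=5.
Step 8. [r6c3∈{3}] nothing but 3 survives at r6c3. So r6c3=3.
Step 9. [r6c5∈{1}] r6c5's peers cover all but 1 ⇒ r6c5=1.
Step 10. [r4c2∈{1,2,3}] across row 4, 3 lands solely at r4c2, so r4c2=3.
Step 11. [r4c1∈{1,4}] 1 has one home in row 4: r4c1. So r4c1=1.
Step 12. [r5c1∈{4}] r5c1 is down to just 4, so r5c1=4.
Step 13. [r3c5∈{2,4}] in row 3, 4 fits only at r3c5, so r3c5=4.
Step 14. [r3c2∈{2,5}] r3c2 is the only open cell in row 3 admitting 2, so r3c2=2.
Step 15. [r4c4∈{6}] nothing but 6 survives at r4c4. So r4c4=6.
Step 16. [r4c3∈{4}] r4c3 is down to just 4 ⇒ r4c3=4.
Step 17. [r4c5∈{2}] r4c5 is down to just 2, so r4c5=2.
Step 18. [r5c5∈{3}] r5c5 is down to just 3. So r5c5=3.
Step 19. [r2c5∈{5}] only 5 remains possible at r2c5 ⇒ r2c5=5.
Step 20. [r5c2∈{1}] r5c2 has the single candidate 1 ⇒ r5c2=1.
Step 21. [r1c5∈{6}] r1c5 is down to just 6 ⇒ r1c5=6.
Step 22. [r3c1∈{5}] only 5 remains possible at r3c1. So r3c1=5.
Step 23. [r6c2∈{5}] r6c2's peers cover all but 5, so r6c2=5.
Step 24. [r5c3∈{2}] r5c3's peers cover all but 2. So r5c3=2.

Answer: 3 4 5 1 6 2 / 2 6 1 4 5 3 / 5 2 6 3 4 1 / 1 3 4 6 2 5 / 4 1 2 5 3 6 / 6 5 3 2 1 4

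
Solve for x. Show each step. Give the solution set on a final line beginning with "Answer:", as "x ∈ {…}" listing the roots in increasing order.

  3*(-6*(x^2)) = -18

Step 1. [3*(-6*(x^2)) = -18] LHS = 3·(…); ÷3 both sides ⇒ div: -6*(x^2) = -6.
Step 2. [-6*(x^2) = -6] -6·(inner) — divide through by -6. So div: x^2 = 1.
Step 3. [x^2 = 1] √ both sides: 1 ≥ 0 gives two branches. So sqrt: x = 1 or -1.

Answer: x ∈ {-1, 1}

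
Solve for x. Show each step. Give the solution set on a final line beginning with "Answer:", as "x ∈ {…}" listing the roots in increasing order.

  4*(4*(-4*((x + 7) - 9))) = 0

Step 1. [4*(4*(-4*((x + 7) - 9))) = 0] divide by the outer 4 ⇒ div: 4*(-4*((x + 7) - 9)) = 0.
Step 2. [4*(-4*((x + 7) - 9)) = 0] divide by the outer 4, so div: -4*((x + 7) - 9) = 0.
Step 3. [-4*((x + 7) - 9) = 0] divide by the outer -4, so div: (x + 7) - 9 = 0.
Step 4. [(x + 7) - 9 = 0] -9 is outermost — add 9 both sides, so sub: x + 7 = 9.
Step 5. [x + 7 = 9] +7 is outermost — subtract 7 both sides, so sub: x = 2.

Answer: x ∈ {2}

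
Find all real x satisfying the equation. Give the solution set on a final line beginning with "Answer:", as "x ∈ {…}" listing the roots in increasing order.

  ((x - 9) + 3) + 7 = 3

Step 1. [((x - 9) + 3) + 7 = 3] peel the +7: subtract 7 from each side. So sub: (x - 9) + 3 = -4.
Step 2. [(x - 9) + 3 = -4] peel the +3: subtract 3 from each side ⇒ sub: x - 9 = -7.
Step 3. [x - 9 = -7] the outer -9 inverts by adding 9, so sub: x = 2.

Answer: x ∈ {2}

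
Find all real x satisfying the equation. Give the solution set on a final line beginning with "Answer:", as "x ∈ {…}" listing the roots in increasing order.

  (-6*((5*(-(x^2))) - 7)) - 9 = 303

Step 1. [(-6*((5*(-(x^2))) - 7)) - 9 = 303] the outer -9 inverts by adding 9, so sub: -6*((5*(-(x^2))) - 7) = 312.
Step 2. [-6*((5*(-(x^2))) - 7) = 312] leading coefficient -6: divide by -6 ⇒ div: (5*(-(x^2))) - 7 = -52.
Step 3. [(5*(-(x^2))) - 7 = -52] add 7: x sits inside (… - 7). So sub: 5*(-(x^2)) = -45.
Step 4. [5*(-(x^2)) = -45] LHS = 5·(…); ÷5 both sides. So div: -(x^2) = -9.
Step 5. [-(x^2) = -9] flip signs both sides ⇒ neg: x^2 = 9.
Step 6. [x^2 = 9] LHS squared, RHS 9 ≥ 0: apply √ (±). So sqrt: x = 3 or -3.

Answer: x ∈ {-3, 3}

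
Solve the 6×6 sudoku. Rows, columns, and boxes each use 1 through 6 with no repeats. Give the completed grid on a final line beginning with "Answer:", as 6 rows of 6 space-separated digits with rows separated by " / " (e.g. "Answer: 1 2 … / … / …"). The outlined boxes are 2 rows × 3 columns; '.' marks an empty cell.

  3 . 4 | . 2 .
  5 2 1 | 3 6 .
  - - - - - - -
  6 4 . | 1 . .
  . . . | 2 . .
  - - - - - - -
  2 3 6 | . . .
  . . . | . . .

Step 1. [r6c3∈{5}] r6c3's peers cover all but 5 ⇒ r6c3=5.
Step 2. [r6c1∈{1,4}] 4 has one home in col 1: r6c1, so r6c1=4.
Step 3. [r4c6∈{3,4,5,6}] r4c6 is the only open cell in row 4 admitting 6, so r4c6=6.
Step 4. [r5c4∈{4,5}] 4 has one home in col 4: r5c4 ⇒ r5c4=4.
Step 5. [r1c6∈{1,5}] 1 has one home in row 1: r1c6 ⇒ r1c6=1.
Step 6. [r6c2∈{1}] nothing but 1 survives at r6c2, so r6c2=1.
Step 7. [r6c5∈{3}] nothing but 3 survives at r6c5, so r6c5=3.
Step 8. [r3c5∈{5}] nothing but 5 survives at r3c5, so r3c5=5.
Step 9. [r3c3∈{2,3}] across row 3, 2 lands solely at r3c3. So r3c3=2.
Step 10. [r6c6∈{2}] r6c6's peers cover all but 2 ⇒ r6c6=2.
Step 11. [r4c3∈{3}] only 3 remains possible at r4c3 ⇒ r4c3=3.
Step 12. [r4c2∈{5}] nothing but 5 survives at r4c2, so r4c2=5.
Step 13. [r5c5∈{1}] only 1 remains possible at r5c5 ⇒ r5c5=1.
Step 14. [r1c4∈{5}] only 5 remains possible at r1c4 ⇒ r1c4=5.
Step 15. [r6c4∈{6}] only 6 remains possible at r6c4, so r6c4=6.
Step 16. [r2c6∈{4}] r2c6 has the single candidate 4, so r2c6=4.
Step 17. [r4c5∈{4}] r4c5 is down to just 4 ⇒ r4c5=4.
Step 18. [r3c6∈{3}] only 3 remains possible at r3c6, so r3c6=3.
Step 19. [r5c6∈{5}] r5c6 has the single candidate 5. So r5c6=5.
Step 20. [r1c2∈{6}] r1c2 has the single candidate 6 ⇒ r1c2=6.
Step 21. [r4c1∈{1}] r4c1's peers cover all but 1. So r4c1=1.

Answer: 3 6 4 5 2 1 / 5 2 1 3 6 4 / 6 4 2 1 5 3 / 1 5 3 2 4 6 / 2 3 6 4 1 5 / 4 1 5 6 3 2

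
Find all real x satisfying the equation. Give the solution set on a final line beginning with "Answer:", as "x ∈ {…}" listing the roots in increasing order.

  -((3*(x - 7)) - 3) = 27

Step 1. [-((3*(x - 7)) - 3) = 27] flip signs both sides. So neg: (3*(x - 7)) - 3 = -27.
Step 2. [(3*(x - 7)) - 3 = -27] 3 divides every term; factor it out ⇒ factor: (x - 7) - 1 = -9.
Step 3. [(x - 7) - 1 = -9] the outer -1 inverts by adding 1, so sub: x - 7 = -8.
Step 4. [x - 7 = -8] the outer -7 inverts by adding 7 ⇒ sub: x = -1.

Answer: x ∈ {-1}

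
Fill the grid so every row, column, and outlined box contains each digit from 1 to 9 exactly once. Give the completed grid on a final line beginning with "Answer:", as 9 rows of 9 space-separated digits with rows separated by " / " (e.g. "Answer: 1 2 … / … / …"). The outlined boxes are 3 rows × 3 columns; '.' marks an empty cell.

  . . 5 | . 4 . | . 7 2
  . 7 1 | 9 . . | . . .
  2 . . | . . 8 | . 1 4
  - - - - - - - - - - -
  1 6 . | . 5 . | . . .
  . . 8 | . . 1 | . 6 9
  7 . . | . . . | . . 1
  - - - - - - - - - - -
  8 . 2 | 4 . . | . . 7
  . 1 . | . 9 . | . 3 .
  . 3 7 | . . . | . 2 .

Step 1. [r3c2∈{9}] only 9 remains possible at r3c2, so r3c2=9.
Step 2. [r7c2∈{5}] r7c2's peers cover all but 5. So r7c2=5.
Step 3. [r1c7∈{3,6,8,9}] in row 1, 9 fits only at r1c7 ⇒ r1c7=9.
Step 4. [r2c1∈{3,4,6}] 4 has one home in row 2: r2c1 ⇒ r2c1=4.
Step 5. [r9c7∈{1,4,5,6,8}] in row 9, 4 fits only at r9c7. So r9c7=4.
Step 6. [r8c1∈{6}] r8c1's peers cover all but 6, so r8c1=6.
Step 7. [r1c1∈{3}] only 3 remains possible at r1c1 ⇒ r1c1=3.
Step 8. [r1c6∈{6}] r1c6 has the single candidate 6. So r1c6=6.
Step 9. [r9c6∈{5}] r9c6's peers cover all but 5 ⇒ r9c6=5.
Step 10. [r7c6∈{3}] only 3 remains possible at r7c6, so r7c6=3.
Step 11. [r5c2∈{2,4}] row 5 places 4 nowhere but r5c2, so r5c2=4.
Step 12. [r2c6∈{2}] r2c6 is down to just 2. So r2c6=2.
Step 13. [r2c5∈{3}] r2c5 has the single candidate 3, so r2c5=3.
Step 14. [r4c9∈{3,8}] in col 9, 3 fits only at r4c9. So r4c9=3.
Step 15. [r8c4∈{2,7,8}] in row 8, 2 fits only at r8c4 ⇒ r8c4=2.
Step 16. [r4c7∈{2,7,8}] row 4 places 2 nowhere but r4c7, so r4c7=2.
Step 17. [r5c7∈{5,7}] 7 has one home in col 7: r5c7, so r5c7=7.
Step 18. [r7c7∈{1,6}] r7c7 is the only open cell in col 7 admitting 1, so r7c7=1.
Step 19. [r9c9∈{6,8}] r9c9 is the only open cell in box 9 admitting 6. So r9c9=6.
Step 20. [r6c4∈{3,6,8}] in col 4, 6 fits only at r6c4 ⇒ r6c4=6.
Step 21. [r2c7∈{5,6,8}] in row 2, 6 fits only at r2c7 ⇒ r2c7=6.
Step 22. [r9c5∈{1,8}] 1 has one home in col 5: r9c5, so r9c5=1.
Step 23. [r6c5∈{2,8}] r6c5 is the only open cell in col 5 admitting 8, so r6c5=8.
Step 24. [r6c7∈{5}] nothing but 5 survives at r6c7, so r6c7=5.
Step 25. [r8c9∈{5,8}] row 8 places 5 nowhere but r8c9. So r8c9=5.
Step 26. [r4c3∈{9}] r4c3 has the single candidate 9 ⇒ r4c3=9.
Step 27. [r4c8∈{4,8}] 8 has one home in row 4: r4c8, so r4c8=8.
Step 28. [r4c4∈{7}] nothing but 7 survives at r4c4 ⇒ r4c4=7.
Step 29. [r6c8∈{4}] r6c8's peers cover all but 4 ⇒ r6c8=4.
Step 30. [r5c5∈{2}] nothing but 2 survives at r5c5, so r5c5=2.
Step 31. [r3c7∈{3}] only 3 remains possible at r3c7. So r3c7=3.
Step 32. [r3c3∈{6}] r3c3 has the single candidate 6. So r3c3=6.
Step 33. [r7c5∈{6}] r7c5's peers cover all but 6, so r7c5=6.
Step 34. [r8c3∈{4}] r8c3's peers cover all but 4 ⇒ r8c3=4.
Step 35. [r1c4∈{1}] r1c4 is down to just 1 ⇒ r1c4=1.
Step 36. [r8c7∈{8}] only 8 remains possible at r8c7 ⇒ r8c7=8.
Step 37. [r8c6∈{7}] only 7 remains possible at r8c6. So r8c6=7.
Step 38. [r1c2∈{8}] r1c2 has the single candidate 8, so r1c2=8.
Step 39. [r6c2∈{2}] r6c2's peers cover all but 2. So r6c2=2.
Step 40. [r9c1∈{9}] r9c1 has the single candidate 9 ⇒ r9c1=9.
Step 41. [r9c4∈{8}] only 8 remains possible at r9c4. So r9c4=8.
Step 42. [r6c6∈{9}] r6c6 has the single candidate 9, so r6c6=9.
Step 43. [r5c1∈{5}] r5c1 has the single candidate 5 ⇒ r5c1=5.
Step 44. [r6c3∈{3}] r6c3 has the single candidate 3 ⇒ r6c3=3.
Step 45. [r2c8∈{5}] r2c8 has the single candidate 5. So r2c8=5.
Step 46. [r2c9∈{8}] r2c9's peers cover all but 8 ⇒ r2c9=8.
Step 47. [r4c6∈{4}] r4c6 is down to just 4, so r4c6=4.
Step 48. [r3c5∈{7}] r3c5 is down to just 7, so r3c5=7.
Step 49. [r5c4∈{3}] r5c4 is down to just 3, so r5c4=3.
Step 50. [r3c4∈{5}] r3c4's peers cover all but 5. So r3c4=5.
Step 51. [r7c8∈{9}] only 9 remains possible at r7c8, so r7c8=9.

Answer: 3 8 5 1 4 6 9 7 2 / 4 7 1 9 3 2 6 5 8 / 2 9 6 5 7 8 3 1 4 / 1 6 9 7 5 4 2 8 3 / 5 4 8 3 2 1 7 6 9 / 7 2 3 6 8 9 5 4 1 / 8 5 2 4 6 3 1 9 7 / 6 1 4 2 9 7 8 3 5 / 9 3 7 8 1 5 4 2 6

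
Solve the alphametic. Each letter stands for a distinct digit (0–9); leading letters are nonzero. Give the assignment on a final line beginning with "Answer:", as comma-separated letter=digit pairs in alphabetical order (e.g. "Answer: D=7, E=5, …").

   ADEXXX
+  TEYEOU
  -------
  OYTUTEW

Step 1. [O] O is the leading digit of a 7-digit sum of two 6-digit numbers; the final carry is exactly 1, so O=1.
Step 2. [col 1: X + U ≡ W (mod 10)] no forcing yet in column 1 (carry-in 0); X=4 is free and consistent — try it ⇒ X=4.
Step 3. [col 1: X + U ≡ W (mod 10)] no forcing yet in column 1 (carry-in 0); U=2 is free and consistent — try it, so U=2.
Step 4. [col 1: X + U ≡ W (mod 10)] in column 1 we have X+U≡W with carry-in 0; given X=4, U=2 and digits 1,2,4 already taken and all letters distinct, that pins W to 6. So W=6.
Step 5. [col 2: X + O ≡ E (mod 10)] column 2 reads X+O+carry(0)=E with X=4, O=1; with digits 1,2,4,6 already taken and all letters distinct, the only value for E is 5, so E=5.
Step 6. [col 3: X + E ≡ T (mod 10)] column 3: given X=4, E=5, carry-in 0, and digits 1,2,4,5,6 already taken and all letters distinct, X+E≡T (mod 10) forces T=9, so T=9.
Step 7. [col 4: E + Y ≡ U (mod 10)] in column 4 we have E+Y≡U with carry-in 0; given E=5, U=2 and digits 1,2,4,5,6,9 already taken and all letters distinct, that pins Y to 7. So Y=7.
Step 8. [col 5: D + E ≡ T (mod 10)] from column 5 (E=5, T=9, carry-in 1, digits 1,2,4,5,6,7,9 already taken and all letters distinct): D must equal 3 ⇒ D=3.
Step 9. [col 6: A + T ≡ Y (mod 10)] column 6 reads A+T+carry(0)=Y with T=9, Y=7; with digits 1,2,3,4,5,6,7,9 already taken and all letters distinct, the only value for A is 8 ⇒ A=8.

Answer: A=8, D=3, E=5, O=1, T=9, U=2, W=6, X=4, Y=7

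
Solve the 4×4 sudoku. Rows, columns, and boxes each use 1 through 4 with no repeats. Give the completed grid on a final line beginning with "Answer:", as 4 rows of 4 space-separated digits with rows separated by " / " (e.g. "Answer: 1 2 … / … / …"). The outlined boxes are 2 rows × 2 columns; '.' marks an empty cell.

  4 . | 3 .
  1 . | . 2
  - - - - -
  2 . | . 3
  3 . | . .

Step 1. [r4c4∈{1,4}] in col 4, 4 fits only at r4c4, so r4c4=4.
Step 2. [r3c3∈{1}] only 1 remains possible at r3c3 ⇒ r3c3=1.
Step 3. [r2c3∈{4}] r2c3's peers cover all but 4 ⇒ r2c3=4.
Step 4. [r3c2∈{4}] r3c2's peers cover all but 4 ⇒ r3c2=4.
Step 5. [r1c2∈{2}] r1c2's peers cover all but 2. So r1c2=2.
Step 6. [r4c2∈{1}] r4c2 is down to just 1, so r4c2=1.
Step 7. [r2c2∈{3}] nothing but 3 survives at r2c2 ⇒ r2c2=3.
Step 8. [r1c4∈{1}] r1c4's peers cover all but 1. So r1c4=1.
Step 9. [r4c3∈{2}] nothing but 2 survives at r4c3. So r4c3=2.

Answer: 4 2 3 1 / 1 3 4 2 / 2 4 1 3 / 3 1 2 4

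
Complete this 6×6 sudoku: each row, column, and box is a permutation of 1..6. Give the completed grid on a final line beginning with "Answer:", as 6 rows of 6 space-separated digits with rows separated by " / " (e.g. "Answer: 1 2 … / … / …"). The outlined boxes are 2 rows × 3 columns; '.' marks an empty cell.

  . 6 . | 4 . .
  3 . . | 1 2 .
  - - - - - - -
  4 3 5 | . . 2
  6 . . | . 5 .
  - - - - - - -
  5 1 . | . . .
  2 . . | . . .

Step 1. [r6c2∈{4}] r6c2 is down to just 4 ⇒ r6c2=4.
Step 2. [r4c3∈{1,2}] in box 3, 1 fits only at r4c3 ⇒ r4c3=1.
Step 3. [r6c6∈{1,3,5,6}] 1 has one home in col 6: r6c6 ⇒ r6c6=1.
Step 4. [r1c5∈{3}] nothing but 3 survives at r1c5 ⇒ r1c5=3.
Step 5. [r6c5∈{6}] nothing but 6 survives at r6c5, so r6c5=6.
Step 6. [r4c4∈{3}] r4c4's peers cover all but 3, so r4c4=3.
Step 7. [r5c6∈{3,4}] across col 6, 3 lands solely at r5c6, so r5c6=3.
Step 8. [r1c6∈{5}] r1c6 has the single candidate 5. So r1c6=5.
Step 9. [r3c4∈{6}] only 6 remains possible at r3c4 ⇒ r3c4=6.
Step 10. [r1c3∈{2}] r1c3 has the single candidate 2, so r1c3=2.
Step 11. [r6c3∈{3}] r6c3 is down to just 3 ⇒ r6c3=3.
Step 12. [r2c2∈{5}] r2c2's peers cover all but 5, so r2c2=5.
Step 13. [r6c4∈{5}] r6c4 has the single candidate 5. So r6c4=5.
Step 14. [r5c5∈{4}] only 4 remains possible at r5c5 ⇒ r5c5=4.
Step 15. [r1c1∈{1}] nothing but 1 survives at r1c1, so r1c1=1.
Step 16. [r4c6∈{4}] r4c6's peers cover all but 4 ⇒ r4c6=4.
Step 17. [r5c3∈{6}] nothing but 6 survives at r5c3. So r5c3=6.
Step 18. [r4c2∈{2}] r4c2's peers cover all but 2 ⇒ r4c2=2.
Step 19. [r2c3∈{4}] r2c3's peers cover all but 4. So r2c3=4.
Step 20. [r2c6∈{6}] r2c6 has the single candidate 6. So r2c6=6.
Step 21. [r5c4∈{2}] r5c4 is down to just 2 ⇒ r5c4=2.
Step 22. [r3c5∈{1}] only 1 remains possible at r3c5 ⇒ r3c5=1.

Answer: 1 6 2 4 3 5 / 3 5 4 1 2 6 / 4 3 5 6 1 2 / 6 2 1 3 5 4 / 5 1 6 2 4 3 / 2 4 3 5 6 1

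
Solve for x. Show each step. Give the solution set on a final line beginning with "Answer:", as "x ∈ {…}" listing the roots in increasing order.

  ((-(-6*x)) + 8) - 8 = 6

Step 1. [((-(-6*x)) + 8) - 8 = 6] 8 comes off first (add 8). So sub: (-(-6*x)) + 8 = 14.
Step 2. [(-(-6*x)) + 8 = 14] subtract 8: x sits inside (… + 8). So sub: -(-6*x) = 6.
Step 3. [-(-6*x) = 6] flip signs both sides. So neg: -6*x = -6.
Step 4. [-6*x = -6] leading coefficient -6: divide by -6, so div: x = 1.

Answer: x ∈ {1}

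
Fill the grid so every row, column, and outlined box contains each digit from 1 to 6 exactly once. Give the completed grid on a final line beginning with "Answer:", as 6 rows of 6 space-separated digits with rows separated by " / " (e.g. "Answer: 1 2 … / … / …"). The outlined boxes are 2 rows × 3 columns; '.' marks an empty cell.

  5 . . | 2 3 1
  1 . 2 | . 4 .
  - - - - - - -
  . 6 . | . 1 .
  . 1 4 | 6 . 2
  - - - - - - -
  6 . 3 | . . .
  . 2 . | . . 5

Step 1. [r5c6∈{4}] nothing but 4 survives at r5c6. So r5c6=4.
Step 2. [r3c4∈{3,4,5}] 4 has one home in row 3: r3c4. So r3c4=4.
Step 3. [r5c4∈{1}] r5c4's peers cover all but 1, so r5c4=1.
Step 4. [r3c6∈{3}] nothing but 3 survives at r3c6. So r3c6=3.
Step 5. [r2c6∈{6}] r2c6 has the single candidate 6. So r2c6=6.
Step 6. [r6c5∈{6}] nothing but 6 survives at r6c5. So r6c5=6.
Step 7. [r6c1∈{4}] nothing but 4 survives at r6c1. So r6c1=4.
Step 8. [r6c3∈{1}] r6c3's peers cover all but 1, so r6c3=1.
Step 9. [r5c2∈{5}] r5c2 is down to just 5, so r5c2=5.
Step 10. [r1c3∈{6}] only 6 remains possible at r1c3 ⇒ r1c3=6.
Step 11. [r2c2∈{3}] nothing but 3 survives at r2c2. So r2c2=3.
Step 12. [r2c4∈{5}] r2c4 has the single candidate 5, so r2c4=5.
Step 13. [r3c3∈{5}] r3c3 is down to just 5 ⇒ r3c3=5.
Step 14. [r4c1∈{3}] r4c1 has the single candidate 3. So r4c1=3.
Step 15. [r6c4∈{3}] nothing but 3 survives at r6c4, so r6c4=3.
Step 16. [r5c5∈{2}] r5c5 has the single candidate 2. So r5c5=2.
Step 17. [r4c5∈{5}] r4c5 is down to just 5, so r4c5=5.
Step 18. [r1c2∈{4}] only 4 remains possible at r1c2, so r1c2=4.
Step 19. [r3c1∈{2}] r3c1's peers cover all but 2, so r3c1=2.

Answer: 5 4 6 2 3 1 / 1 3 2 5 4 6 / 2 6 5 4 1 3 / 3 1 4 6 5 2 / 6 5 3 1 2 4 / 4 2 1 3 6 5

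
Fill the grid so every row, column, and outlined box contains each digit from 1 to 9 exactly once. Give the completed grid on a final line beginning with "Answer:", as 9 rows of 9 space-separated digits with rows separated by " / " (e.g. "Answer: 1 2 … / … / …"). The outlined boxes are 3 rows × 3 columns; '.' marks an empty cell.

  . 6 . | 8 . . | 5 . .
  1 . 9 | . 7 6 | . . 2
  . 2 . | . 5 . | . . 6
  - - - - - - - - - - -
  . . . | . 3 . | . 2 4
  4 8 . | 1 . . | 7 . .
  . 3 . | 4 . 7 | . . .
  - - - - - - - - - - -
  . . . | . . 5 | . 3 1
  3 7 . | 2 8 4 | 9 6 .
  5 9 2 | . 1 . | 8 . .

Step 1. [r1c1∈{7}] r1c1 has the single candidate 7. So r1c1=7.
Step 2. [r2c4∈{3}] nothing but 3 survives at r2c4. So r2c4=3.
Step 3. [r2c7∈{4}] r2c7's peers cover all but 4, so r2c7=4.
Step 4. [r3c4∈{9}] nothing but 9 survives at r3c4. So r3c4=9.
Step 5. [r9c4∈{6,7}] r9c4 is the only open cell in row 9 admitting 6. So r9c4=6.
Step 6. [r3c3∈{3,4,8}] r3c3 is the only open cell in row 3 admitting 4, so r3c3=4.
Step 7. [r4c2∈{1,5}] 1 has one home in col 2: r4c2 ⇒ r4c2=1.
Step 8. [r6c1∈{2,6,9}] across col 1, 2 lands solely at r6c1 ⇒ r6c1=2.
Step 9. [r6c9∈{5,8,9}] col 9 places 8 nowhere but r6c9. So r6c9=8.
Step 10. [r3c8∈{1,7,8}] across row 3, 7 lands solely at r3c8, so r3c8=7.
Step 11. [r5c9∈{3,5,9}] in row 5, 3 fits only at r5c9, so r5c9=3.
Step 12. [r4c7∈{6}] r4c7 has the single candidate 6. So r4c7=6.
Step 13. [r7c1∈{6,8}] in col 1, 6 fits only at r7c1. So r7c1=6.
Step 14. [r7c5∈{9}] r7c5's peers cover all but 9, so r7c5=9.
Step 15. [r6c8∈{1,5,9}] across row 6, 9 lands solely at r6c8 ⇒ r6c8=9.
Step 16. [r6c3∈{5,6}] in row 6, 5 fits only at r6c3, so r6c3=5.
Step 17. [r3c6∈{1}] r3c6's peers cover all but 1 ⇒ r3c6=1.
Step 18. [r1c6∈{2}] r1c6 has the single candidate 2. So r1c6=2.
Step 19. [r5c5∈{2,6}] across row 5, 2 lands solely at r5c5 ⇒ r5c5=2.
Step 20. [r5c6∈{9}] r5c6's peers cover all but 9, so r5c6=9.
Step 21. [r6c5∈{6}] r6c5's peers cover all but 6 ⇒ r6c5=6.
Step 22. [r8c9∈{5}] only 5 remains possible at r8c9 ⇒ r8c9=5.
Step 23. [r3c7∈{3}] r3c7 is down to just 3. So r3c7=3.
Step 24. [r6c7∈{1}] nothing but 1 survives at r6c7, so r6c7=1.
Step 25. [r4c6∈{8}] r4c6 is down to just 8 ⇒ r4c6=8.
Step 26. [r1c9∈{9}] r1c9 is down to just 9, so r1c9=9.
Step 27. [r7c2∈{4}] r7c2 is down to just 4 ⇒ r7c2=4.
Step 28. [r2c8∈{8}] nothing but 8 survives at r2c8. So r2c8=8.
Step 29. [r9c8∈{4}] r9c8 has the single candidate 4. So r9c8=4.
Step 30. [r7c7∈{2}] r7c7's peers cover all but 2 ⇒ r7c7=2.
Step 31. [r9c9∈{7}] only 7 remains possible at r9c9, so r9c9=7.
Step 32. [r8c3∈{1}] nothing but 1 survives at r8c3 ⇒ r8c3=1.
Step 33. [r4c3∈{7}] r4c3 has the single candidate 7, so r4c3=7.
Step 34. [r1c3∈{3}] nothing but 3 survives at r1c3. So r1c3=3.
Step 35. [r7c3∈{8}] r7c3's peers cover all but 8. So r7c3=8.
Step 36. [r1c8∈{1}] r1c8 is down to just 1 ⇒ r1c8=1.
Step 37. [r4c1∈{9}] nothing but 9 survives at r4c1 ⇒ r4c1=9.
Step 38. [r2c2∈{5}] only 5 remains possible at r2c2. So r2c2=5.
Step 39. [r3c1∈{8}] only 8 remains possible at r3c1, so r3c1=8.
Step 40. [r7c4∈{7}] r7c4 is down to just 7 ⇒ r7c4=7.
Step 41. [r4c4∈{5}] r4c4's peers cover all but 5 ⇒ r4c4=5.
Step 42. [r1c5∈{4}] only 4 remains possible at r1c5, so r1c5=4.
Step 43. [r9c6∈{3}] r9c6's peers cover all but 3 ⇒ r9c6=3.
Step 44. [r5c8∈{5}] only 5 remains possible at r5c8 ⇒ r5c8=5.
Step 45. [r5c3∈{6}] r5c3 is down to just 6. So r5c3=6.

Answer: 7 6 3 8 4 2 5 1 9 / 1 5 9 3 7 6 4 8 2 / 8 2 4 9 5 1 3 7 6 / 9 1 7 5 3 8 6 2 4 / 4 8 6 1 2 9 7 5 3 / 2 3 5 4 6 7 1 9 8 / 6 4 8 7 9 5 2 3 1 / 3 7 1 2 8 4 9 6 5 / 5 9 2 6 1 3 8 4 7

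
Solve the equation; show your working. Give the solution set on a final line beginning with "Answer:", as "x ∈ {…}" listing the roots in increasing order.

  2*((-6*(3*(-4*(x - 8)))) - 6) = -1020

Step 1. [2*((-6*(3*(-4*(x - 8)))) - 6) = -1020] 2·(inner) — divide through by 2, so div: (-6*(3*(-4*(x - 8)))) - 6 = -510.
Step 2. [(-6*(3*(-4*(x - 8)))) - 6 = -510] add 6: x sits inside (… - 6) ⇒ sub: -6*(3*(-4*(x - 8))) = -504.
Step 3. [-6*(3*(-4*(x - 8))) = -504] leading coefficient -6: divide by -6. So div: 3*(-4*(x - 8)) = 84.
Step 4. [3*(-4*(x - 8)) = 84] leading coefficient 3: divide by 3, so div: -4*(x - 8) = 28.
Step 5. [-4*(x - 8) = 28] -4 out front; divide by -4 ⇒ div: x - 8 = -7.
Step 6. [x - 8 = -7] peel the -8: add 8 from each side. So sub: x = 1.

Answer: x ∈ {1}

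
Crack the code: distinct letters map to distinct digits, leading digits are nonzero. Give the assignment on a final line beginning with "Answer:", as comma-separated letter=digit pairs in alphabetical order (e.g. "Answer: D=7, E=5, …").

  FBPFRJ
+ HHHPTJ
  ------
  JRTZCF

Step 1. [col 1: J + J ≡ F (mod 10)] J=8 is one option consistent with column 1 (J + J ≡ F (mod 10), carry-in 0) — take it. So J=8.
Step 2. [col 1: J + J ≡ F (mod 10)] from column 1 (J=8, carry-in 0, digits 8 already taken and all letters distinct): F must equal 6, so F=6.
Step 3. [col 2: R + T ≡ C (mod 10)] no forcing yet in column 2 (carry-in 1); R=4 is free and consistent — try it. So R=4.
Step 4. [col 2: R + T ≡ C (mod 10)] T=0 is one option consistent with column 2 (R + T ≡ C (mod 10), carry-in 1) — take it. So T=0.
Step 5. [col 2: R + T ≡ C (mod 10)] column 2 reads R+T+carry(1)=C with R=4, T=0; with digits 0,4,6,8 already taken and all letters distinct, the only value for C is 5. So C=5.
Step 6. [col 3: F + P ≡ Z (mod 10)] several values work for Z in column 3 (F + P ≡ Z (mod 10), carry-in 0); try Z=3, so Z=3.
Step 7. [col 3: F + P ≡ Z (mod 10)] column 3 reads F+P+carry(0)=Z with F=6, Z=3; with digits 0,3,4,5,6,8 already taken and all letters distinct, the only value for P is 7. So P=7.
Step 8. [col 4: P + H ≡ T (mod 10)] in column 4 we have P+H≡T with carry-in 1; given P=7, T=0 and digits 0,3,4,5,6,7,8 already taken and all letters distinct, that pins H to 2, so H=2.
Step 9. [col 5: B + H ≡ R (mod 10)] in column 5 we have B+H≡R with carry-in 1; given H=2, R=4 and digits 0,2,3,4,5,6,7,8 already taken and all letters distinct, that pins B to 1. So B=1.

Answer: B=1, C=5, F=6, H=2, J=8, P=7, R=4, T=0, Z=3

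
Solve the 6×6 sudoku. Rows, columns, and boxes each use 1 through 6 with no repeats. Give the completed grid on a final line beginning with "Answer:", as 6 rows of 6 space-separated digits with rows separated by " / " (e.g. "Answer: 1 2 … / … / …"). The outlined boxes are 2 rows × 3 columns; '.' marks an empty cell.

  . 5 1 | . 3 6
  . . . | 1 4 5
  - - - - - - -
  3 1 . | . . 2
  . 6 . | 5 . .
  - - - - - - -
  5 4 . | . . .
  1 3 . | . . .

Step 1. [r3c5∈{6}] r3c5 has the single candidate 6. So r3c5=6.
Step 2. [r3c4∈{4}] nothing but 4 survives at r3c4, so r3c4=4.
Step 3. [r5c4∈{2,3,6}] r5c4 is the only open cell in col 4 admitting 3 ⇒ r5c4=3.
Step 4. [r5c3∈{2,6}] r5c3 is the only open cell in row 5 admitting 6. So r5c3=6.
Step 5. [r6c3∈{2}] r6c3 is down to just 2. So r6c3=2.
Step 6. [r4c1∈{2,4}] row 4 places 2 nowhere but r4c1. So r4c1=2.
Step 7. [r4c5∈{1}] only 1 remains possible at r4c5 ⇒ r4c5=1.
Step 8. [r5c5∈{2}] r5c5's peers cover all but 2, so r5c5=2.
Step 9. [r4c6∈{3}] nothing but 3 survives at r4c6, so r4c6=3.
Step 10. [r3c3∈{5}] r3c3's peers cover all but 5 ⇒ r3c3=5.
Step 11. [r6c5∈{5}] r6c5 has the single candidate 5, so r6c5=5.
Step 12. [r1c1∈{4}] r1c1 is down to just 4. So r1c1=4.
Step 13. [r2c1∈{6}] r2c1 is down to just 6 ⇒ r2c1=6.
Step 14. [r1c4∈{2}] nothing but 2 survives at r1c4. So r1c4=2.
Step 15. [r5c6∈{1}] r5c6 is down to just 1. So r5c6=1.
Step 16. [r2c2∈{2}] only 2 remains possible at r2c2, so r2c2=2.
Step 17. [r2c3∈{3}] r2c3's peers cover all but 3. So r2c3=3.
Step 18. [r6c4∈{6}] r6c4's peers cover all but 6, so r6c4=6.
Step 19. [r6c6∈{4}] r6c6's peers cover all but 4. So r6c6=4.
Step 20. [r4c3∈{4}] r4c3 is down to just 4, so r4c3=4.

Answer: 4 5 1 2 3 6 / 6 2 3 1 4 5 / 3 1 5 4 6 2 / 2 6 4 5 1 3 / 5 4 6 3 2 1 / 1 3 2 6 5 4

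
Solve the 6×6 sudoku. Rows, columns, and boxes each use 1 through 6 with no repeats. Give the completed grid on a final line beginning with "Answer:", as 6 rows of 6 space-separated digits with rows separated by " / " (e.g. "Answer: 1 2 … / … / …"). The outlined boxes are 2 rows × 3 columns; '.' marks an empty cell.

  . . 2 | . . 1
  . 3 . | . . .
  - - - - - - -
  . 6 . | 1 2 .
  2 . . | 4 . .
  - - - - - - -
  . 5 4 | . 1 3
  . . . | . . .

Step 1. [r3c6∈{5}] only 5 remains possible at r3c6. So r3c6=5.
Step 2. [r5c1∈{6}] r5c1's peers cover all but 6. So r5c1=6.
Step 3. [r2c3∈{1,5,6}] across col 3, 6 lands solely at r2c3, so r2c3=6.
Step 4. [r3c3∈{3}] nothing but 3 survives at r3c3. So r3c3=3.
Step 5. [r2c1∈{1,4,5}] across row 2, 1 lands solely at r2c1. So r2c1=1.
Step 6. [r6c2∈{1,2}] in col 2, 2 fits only at r6c2, so r6c2=2.
Step 7. [r1c4∈{3,5,6}] r1c4 is the only open cell in col 4 admitting 3. So r1c4=3.
Step 8. [r1c5∈{4,5,6}] across row 1, 6 lands solely at r1c5 ⇒ r1c5=6.
Step 9. [r2c6∈{2,4}] col 6 places 2 nowhere but r2c6 ⇒ r2c6=2.
Step 10. [r2c4∈{5}] r2c4 is down to just 5, so r2c4=5.
Step 11. [r6c6∈{4,6}] in col 6, 4 fits only at r6c6, so r6c6=4.
Step 12. [r4c3∈{1,5}] across row 4, 5 lands solely at r4c3. So r4c3=5.
Step 13. [r3c1∈{4}] nothing but 4 survives at r3c1 ⇒ r3c1=4.
Step 14. [r1c2∈{4}] only 4 remains possible at r1c2. So r1c2=4.
Step 15. [r6c4∈{6}] r6c4 is down to just 6, so r6c4=6.
Step 16. [r4c5∈{3}] nothing but 3 survives at r4c5. So r4c5=3.
Step 17. [r6c1∈{3}] r6c1 is down to just 3 ⇒ r6c1=3.
Step 18. [r6c5∈{5}] r6c5 has the single candidate 5, so r6c5=5.
Step 19. [r1c1∈{5}] r1c1's peers cover all but 5. So r1c1=5.
Step 20. [r4c6∈{6}] only 6 remains possible at r4c6 ⇒ r4c6=6.
Step 21. [r5c4∈{2}] only 2 remains possible at r5c4, so r5c4=2.
Step 22. [r6c3∈{1}] nothing but 1 survives at r6c3 ⇒ r6c3=1.
Step 23. [r2c5∈{4}] r2c5 has the single candidate 4. So r2c5=4.
Step 24. [r4c2∈{1}] nothing but 1 survives at r4c2 ⇒ r4c2=1.

Answer: 5 4 2 3 6 1 / 1 3 6 5 4 2 / 4 6 3 1 2 5 / 2 1 5 4 3 6 / 6 5 4 2 1 3 / 3 2 1 6 5 4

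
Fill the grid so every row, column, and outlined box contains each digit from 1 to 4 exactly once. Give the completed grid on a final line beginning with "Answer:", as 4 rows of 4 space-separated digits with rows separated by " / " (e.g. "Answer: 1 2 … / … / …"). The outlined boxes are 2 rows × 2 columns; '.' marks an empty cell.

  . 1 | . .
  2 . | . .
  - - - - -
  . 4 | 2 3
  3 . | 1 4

Step 1. [r2c3∈{3,4}] in row 2, 4 fits only at r2c3. So r2c3=4.
Step 2. [r2c4∈{1}] r2c4's peers cover all but 1. So r2c4=1.
Step 3. [r1c1∈{4}] nothing but 4 survives at r1c1 ⇒ r1c1=4.
Step 4. [r4c2∈{2}] only 2 remains possible at r4c2 ⇒ r4c2=2.
Step 5. [r2c2∈{3}] only 3 remains possible at r2c2. So r2c2=3.
Step 6. [r1c3∈{3}] r1c3 is down to just 3, so r1c3=3.
Step 7. [r1c4∈{2}] only 2 remains possible at r1c4. So r1c4=2.
Step 8. [r3c1∈{1}] nothing but 1 survives at r3c1 ⇒ r3c1=1.

Answer: 4 1 3 2 / 2 3 4 1 / 1 4 2 3 / 3 2 1 4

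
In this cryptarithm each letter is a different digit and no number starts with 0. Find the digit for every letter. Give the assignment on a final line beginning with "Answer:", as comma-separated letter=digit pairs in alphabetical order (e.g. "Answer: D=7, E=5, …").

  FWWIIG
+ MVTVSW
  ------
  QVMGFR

Step 1. [col 1: G + W ≡ R (mod 10)] R=7 is one option consistent with column 1 (G + W ≡ R (mod 10), carry-in 0) — take it, so R=7.
Step 2. [col 1: G + W ≡ R (mod 10)] column 1 (G + W ≡ R (mod 10), carry-in 0) doesn't pin W yet; pick W=9 and continue, so W=9.
Step 3. [col 1: G + W ≡ R (mod 10)] column 1 reads G+W+carry(0)=R with W=9, R=7; with digits 7,9 already taken and all letters distinct, the only value for G is 8, so G=8.
Step 4. [col 2: I + S ≡ F (mod 10)] several values work for I in column 2 (I + S ≡ F (mod 10), carry-in 1); try I=3. So I=3.
Step 5. [col 2: I + S ≡ F (mod 10)] column 2 (I + S ≡ F (mod 10), carry-in 1) doesn't pin S yet; pick S=0 and continue. So S=0.
Step 6. [col 2: I + S ≡ F (mod 10)] from column 2 (I=3, S=0, carry-in 1, digits 0,3,7,8,9 already taken and all letters distinct): F must equal 4, so F=4.
Step 7. [col 3: I + V ≡ G (mod 10)] from column 3 (I=3, G=8, carry-in 0, digits 0,3,4,7,8,9 already taken and all letters distinct): V must equal 5. So V=5.
Step 8. [col 4: W + T ≡ M (mod 10)] column 4 reads W+T+carry(0)=M with W=9; with digits 0,3,4,5,7,8,9 already taken and all letters distinct, the only value for M is 1, so M=1.
Step 9. [col 4: W + T ≡ M (mod 10)] column 4: given W=9, M=1, carry-in 0, and digits 0,1,3,4,5,7,8,9 already taken and all letters distinct, W+T≡M (mod 10) forces T=2. So T=2.
Step 10. [col 6: F + M ≡ Q (mod 10)] in column 6 we have F+M≡Q with carry-in 1; given F=4, M=1 and digits 0,1,2,3,4,5,7,8,9 already taken and all letters distinct, that pins Q to 6, so Q=6.

Answer: F=4, G=8, I=3, M=1, Q=6, R=7, S=0, T=2, V=5, W=9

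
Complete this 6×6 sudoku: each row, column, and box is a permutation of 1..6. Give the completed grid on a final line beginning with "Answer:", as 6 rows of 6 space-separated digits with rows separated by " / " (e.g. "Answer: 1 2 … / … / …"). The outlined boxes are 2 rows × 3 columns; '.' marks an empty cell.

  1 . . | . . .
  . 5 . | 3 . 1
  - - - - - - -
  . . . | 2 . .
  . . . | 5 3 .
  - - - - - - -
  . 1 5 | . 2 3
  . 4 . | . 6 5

Step 1. [r2c5∈{4}] r2c5's peers cover all but 4, so r2c5=4.
Step 2. [r1c3∈{2,3,4,6}] row 1 places 4 nowhere but r1c3 ⇒ r1c3=4.
Step 3. [r5c1∈{6}] r5c1's peers cover all but 6, so r5c1=6.
Step 4. [r2c3∈{2,6}] across row 2, 6 lands solely at r2c3, so r2c3=6.
Step 5. [r2c1∈{2}] r2c1 is down to just 2, so r2c1=2.
Step 6. [r6c3∈{2,3}] across row 6, 2 lands solely at r6c3, so r6c3=2.
Step 7. [r3c3∈{1,3}] in col 3, 3 fits only at r3c3 ⇒ r3c3=3.
Step 8. [r4c1∈{4}] r4c1 has the single candidate 4, so r4c1=4.
Step 9. [r4c6∈{6}] r4c6's peers cover all but 6. So r4c6=6.
Step 10. [r1c6∈{2}] only 2 remains possible at r1c6, so r1c6=2.
Step 11. [r1c2∈{3}] nothing but 3 survives at r1c2, so r1c2=3.
Step 12. [r6c1∈{3}] nothing but 3 survives at r6c1, so r6c1=3.
Step 13. [r4c2∈{2}] only 2 remains possible at r4c2 ⇒ r4c2=2.
Step 14. [r4c3∈{1}] nothing but 1 survives at r4c3, so r4c3=1.
Step 15. [r1c5∈{5}] only 5 remains possible at r1c5. So r1c5=5.
Step 16. [r5c4∈{4}] nothing but 4 survives at r5c4, so r5c4=4.
Step 17. [r3c6∈{4}] r3c6's peers cover all but 4, so r3c6=4.
Step 18. [r3c5∈{1}] r3c5 has the single candidate 1. So r3c5=1.
Step 19. [r3c2∈{6}] nothing but 6 survives at r3c2 ⇒ r3c2=6.
Step 20. [r6c4∈{1}] r6c4 has the single candidate 1 ⇒ r6c4=1.
Step 21. [r1c4∈{6}] r1c4's peers cover all but 6 ⇒ r1c4=6.
Step 22. [r3c1∈{5}] r3c1 is down to just 5. So r3c1=5.

Answer: 1 3 4 6 5 2 / 2 5 6 3 4 1 / 5 6 3 2 1 4 / 4 2 1 5 3 6 / 6 1 5 4 2 3 / 3 4 2 1 6 5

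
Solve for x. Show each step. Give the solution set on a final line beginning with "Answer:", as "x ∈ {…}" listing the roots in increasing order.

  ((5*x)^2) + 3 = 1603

Step 1. [((5*x)^2) + 3 = 1603] the outer +3 inverts by subtracting 3 ⇒ sub: (5*x)^2 = 1600.
Step 2. [(5*x)^2 = 1600] 1600 ≥ 0, LHS is (·)² — take ±√. So sqrt: 5*x = 40 or -40.
Step 3. [5*x = 40 or -40] 5 out front; divide by 5, so div: x = 8 or -8.

Answer: x ∈ {-8, 8}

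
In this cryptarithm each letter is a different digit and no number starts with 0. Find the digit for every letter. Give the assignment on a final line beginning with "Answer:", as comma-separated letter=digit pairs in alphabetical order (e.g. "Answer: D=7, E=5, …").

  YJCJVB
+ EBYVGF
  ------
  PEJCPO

Step 1. [col 1: B + F ≡ O (mod 10)] several values work for B in column 1 (B + F ≡ O (mod 10), carry-in 0); try B=2, so B=2.
Step 2. [col 1: B + F ≡ O (mod 10)] several values work for O in column 1 (B + F ≡ O (mod 10), carry-in 0); try O=7 ⇒ O=7.
Step 3. [col 1: B + F ≡ O (mod 10)] from column 1 (B=2, O=7, carry-in 0, digits 2,7 already taken and all letters distinct): F must equal 5 ⇒ F=5.
Step 4. [col 2: V + G ≡ P (mod 10)] V=8 is one option consistent with column 2 (V + G ≡ P (mod 10), carry-in 0) — take it, so V=8.
Step 5. [col 2: V + G ≡ P (mod 10)] several values work for G in column 2 (V + G ≡ P (mod 10), carry-in 0); try G=6. So G=6.
Step 6. [col 2: V + G ≡ P (mod 10)] column 2: given V=8, G=6, carry-in 0, and digits 2,5,6,7,8 already taken and all letters distinct, V+G≡P (mod 10) forces P=4, so P=4.
Step 7. [col 3: J + V ≡ C (mod 10)] several values work for J in column 3 (J + V ≡ C (mod 10), carry-in 1); try J=0, so J=0.
Step 8. [col 3: J + V ≡ C (mod 10)] from column 3 (J=0, V=8, carry-in 1, digits 0,2,4,5,6,7,8 already taken and all letters distinct): C must equal 9, so C=9.
Step 9. [col 4: C + Y ≡ J (mod 10)] from column 4 (C=9, J=0, carry-in 0, digits 0,2,4,5,6,7,8,9 already taken and all letters distinct): Y must equal 1 ⇒ Y=1.
Step 10. [col 5: J + B ≡ E (mod 10)] from column 5 (J=0, B=2, carry-in 1, digits 0,1,2,4,5,6,7,8,9 already taken and all letters distinct): E must equal 3, so E=3.

Answer: B=2, C=9, E=3, F=5, G=6, J=0, O=7, P=4, V=8, Y=1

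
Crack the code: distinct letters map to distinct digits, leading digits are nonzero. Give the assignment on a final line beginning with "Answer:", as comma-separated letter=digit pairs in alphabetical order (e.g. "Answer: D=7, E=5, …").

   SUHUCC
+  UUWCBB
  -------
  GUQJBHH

Step 1. [col 1: C + B ≡ H (mod 10)] column 1 (C + B ≡ H (mod 10), carry-in 0) doesn't pin C yet; pick C=4 and continue, so C=4.
Step 2. [col 1: C + B ≡ H (mod 10)] B=2 is one option consistent with column 1 (C + B ≡ H (mod 10), carry-in 0) — take it. So B=2.
Step 3. [G] the sum has 7 digits but both addends have 6; that extra leading digit G is the final carry, namely 1, so G=1.
Step 4. [col 1: C + B ≡ H (mod 10)] column 1 reads C+B+carry(0)=H with C=4, B=2; with digits 1,2,4 already taken and all letters distinct, the only value for H is 6, so H=6.
Step 5. [col 3: U + C ≡ B (mod 10)] from column 3 (C=4, B=2, carry-in 0, digits 1,2,4,6 already taken and all letters distinct): U must equal 8. So U=8.
Step 6. [col 4: H + W ≡ J (mod 10)] no forcing yet in column 4 (carry-in 1); W=3 is free and consistent — try it. So W=3.
Step 7. [col 4: H + W ≡ J (mod 10)] column 4 reads H+W+carry(1)=J with H=6, W=3; with digits 1,2,3,4,6,8 already taken and all letters distinct, the only value for J is 0 ⇒ J=0.
Step 8. [col 5: U + U ≡ Q (mod 10)] in column 5 we have U+U≡Q with carry-in 1; given U=8 and digits 0,1,2,3,4,6,8 already taken and all letters distinct, that pins Q to 7. So Q=7.
Step 9. [col 6: S + U ≡ U (mod 10)] from column 6 (U=8, carry-in 1, digits 0,1,2,3,4,6,7,8 already taken and all letters distinct): S must equal 9 ⇒ S=9.

Answer: B=2, C=4, G=1, H=6, J=0, Q=7, S=9, U=8, W=3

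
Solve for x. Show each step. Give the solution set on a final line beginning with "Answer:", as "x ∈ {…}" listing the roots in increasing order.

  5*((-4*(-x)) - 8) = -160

Step 1. [5*((-4*(-x)) - 8) = -160] 5·(inner) — divide through by 5. So div: (-4*(-x)) - 8 = -32.
Step 2. [(-4*(-x)) - 8 = -32] 8 comes off first (add 8) ⇒ sub: -4*(-x) = -24.
Step 3. [-4*(-x) = -24] -4 out front; divide by -4 ⇒ div: -x = 6.
Step 4. [-x = 6] LHS negated; negate both sides, so neg: x = -6.

Answer: x ∈ {-6}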